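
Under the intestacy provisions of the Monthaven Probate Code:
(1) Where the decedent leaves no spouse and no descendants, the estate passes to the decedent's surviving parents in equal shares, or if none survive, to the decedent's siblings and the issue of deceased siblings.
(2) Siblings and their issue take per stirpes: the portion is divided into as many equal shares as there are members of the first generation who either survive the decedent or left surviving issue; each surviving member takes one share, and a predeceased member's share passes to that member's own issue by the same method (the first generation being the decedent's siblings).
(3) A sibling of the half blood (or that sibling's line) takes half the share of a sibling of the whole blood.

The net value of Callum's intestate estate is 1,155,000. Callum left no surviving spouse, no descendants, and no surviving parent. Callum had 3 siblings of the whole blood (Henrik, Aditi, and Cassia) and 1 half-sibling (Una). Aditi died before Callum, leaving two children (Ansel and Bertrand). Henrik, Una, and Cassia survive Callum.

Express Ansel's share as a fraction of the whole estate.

Ansel receives 1/7 of the estate.

The entire 1,155,000 passes to the siblings and their issue.
Counting each half-blood sibling's line as half a unit, there are 7/2 units in 1,155,000, so one unit is 330,000. Whole-blood lines (Henrik, Aditi, and Cassia) take 330,000 each; half-blood lines (Una) take 165,000 each.
Aditi's share (330,000) is divided into 2 shares of 165,000: Ansel and Bertrand each take 165,000.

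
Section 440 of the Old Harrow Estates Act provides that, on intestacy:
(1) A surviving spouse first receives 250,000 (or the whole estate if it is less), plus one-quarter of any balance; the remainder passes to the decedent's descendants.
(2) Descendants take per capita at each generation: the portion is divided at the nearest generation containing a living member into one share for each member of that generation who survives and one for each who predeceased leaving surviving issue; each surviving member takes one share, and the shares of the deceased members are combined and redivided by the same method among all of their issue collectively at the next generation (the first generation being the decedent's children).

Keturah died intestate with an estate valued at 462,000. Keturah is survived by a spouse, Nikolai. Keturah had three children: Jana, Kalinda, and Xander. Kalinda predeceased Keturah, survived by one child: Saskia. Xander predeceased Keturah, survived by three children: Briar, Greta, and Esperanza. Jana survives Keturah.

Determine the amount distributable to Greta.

Nikolai first takes 250,000, leaving a balance of 212,000. Nikolai then takes one-quarter of the balance (53,000), for a total of 303,000. The remaining 159,000 passes to the descendants.
The descendants' portion (159,000) is divided at the children's generation into 3 shares of 53,000. Jana takes 53,000. The 2 shares of the deceased (Kalinda and Xander) are combined into a pool of 106,000.
That pool (106,000) is divided at the grandchildren's generation equally among Saskia, Briar, Greta, and Esperanza: 26,500 each.

Greta receives 26,500.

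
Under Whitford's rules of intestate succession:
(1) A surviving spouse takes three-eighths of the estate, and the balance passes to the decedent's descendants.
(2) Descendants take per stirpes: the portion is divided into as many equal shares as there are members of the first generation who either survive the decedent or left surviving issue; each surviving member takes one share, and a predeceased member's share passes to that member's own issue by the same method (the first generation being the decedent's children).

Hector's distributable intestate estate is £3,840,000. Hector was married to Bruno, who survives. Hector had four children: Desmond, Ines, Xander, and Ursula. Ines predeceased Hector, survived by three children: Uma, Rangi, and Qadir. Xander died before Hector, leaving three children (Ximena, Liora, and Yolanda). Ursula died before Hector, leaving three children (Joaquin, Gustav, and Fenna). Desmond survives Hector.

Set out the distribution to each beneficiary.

Bruno takes three-eighths of £3,840,000 = £1,440,000. The remaining £2,400,000 passes to the descendants.
The descendants' portion (£2,400,000) is divided into 4 shares of £600,000: Desmond takes £600,000; Ines's £600,000 share passes to Ines's issue; Xander's £600,000 share passes to Xander's issue; Ursula's £600,000 share passes to Ursula's issue.
Ines's share (£600,000) is divided into 3 shares of £200,000: Uma, Rangi, and Qadir each take £200,000.
Xander's share (£600,000) is divided into 3 shares of £200,000: Ximena, Liora, and Yolanda each take £200,000.
Ursula's share (£600,000) is divided into 3 shares of £200,000: Joaquin, Gustav, and Fenna each take £200,000.

Bruno: £1,440,000; Desmond: £600,000; Uma: £200,000; Rangi: £200,000; Qadir: £200,000; Ximena: £200,000; Liora: £200,000; Yolanda: £200,000; Joaquin: £200,000; Gustav: £200,000; Fenna: £200,000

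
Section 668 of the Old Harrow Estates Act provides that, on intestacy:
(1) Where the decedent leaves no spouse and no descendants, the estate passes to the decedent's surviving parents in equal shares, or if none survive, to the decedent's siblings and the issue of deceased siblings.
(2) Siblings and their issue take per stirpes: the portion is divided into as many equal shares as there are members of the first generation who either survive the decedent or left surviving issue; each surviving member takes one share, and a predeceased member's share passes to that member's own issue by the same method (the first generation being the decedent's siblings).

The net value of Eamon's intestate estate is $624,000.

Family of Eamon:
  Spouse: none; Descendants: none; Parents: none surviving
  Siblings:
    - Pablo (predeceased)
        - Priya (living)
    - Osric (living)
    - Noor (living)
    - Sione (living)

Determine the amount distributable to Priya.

The entire $624,000 passes to the siblings and their issue.
That amount ($624,000) is divided into 4 shares of $156,000: Osric, Noor, and Sione each take $156,000; Pablo's $156,000 share passes to Pablo's issue.
Pablo's share ($156,000) passes entirely to Priya.

Priya receives $156,000.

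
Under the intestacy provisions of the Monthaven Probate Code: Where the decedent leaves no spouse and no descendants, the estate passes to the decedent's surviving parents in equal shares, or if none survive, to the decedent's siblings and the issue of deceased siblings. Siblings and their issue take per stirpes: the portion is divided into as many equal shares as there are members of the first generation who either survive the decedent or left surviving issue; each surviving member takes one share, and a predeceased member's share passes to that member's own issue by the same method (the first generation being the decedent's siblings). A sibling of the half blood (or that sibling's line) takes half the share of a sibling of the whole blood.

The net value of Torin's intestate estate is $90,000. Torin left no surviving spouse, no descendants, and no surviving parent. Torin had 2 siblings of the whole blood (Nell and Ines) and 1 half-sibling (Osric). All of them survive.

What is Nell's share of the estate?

The entire $90,000 passes to the siblings and their issue.
Counting each half-blood sibling's line as half a unit, there are 5/2 units in $90,000, so one unit is $36,000. Whole-blood lines (Nell and Ines) take $36,000 each; half-blood lines (Osric) take $18,000 each.

Nell receives $36,000.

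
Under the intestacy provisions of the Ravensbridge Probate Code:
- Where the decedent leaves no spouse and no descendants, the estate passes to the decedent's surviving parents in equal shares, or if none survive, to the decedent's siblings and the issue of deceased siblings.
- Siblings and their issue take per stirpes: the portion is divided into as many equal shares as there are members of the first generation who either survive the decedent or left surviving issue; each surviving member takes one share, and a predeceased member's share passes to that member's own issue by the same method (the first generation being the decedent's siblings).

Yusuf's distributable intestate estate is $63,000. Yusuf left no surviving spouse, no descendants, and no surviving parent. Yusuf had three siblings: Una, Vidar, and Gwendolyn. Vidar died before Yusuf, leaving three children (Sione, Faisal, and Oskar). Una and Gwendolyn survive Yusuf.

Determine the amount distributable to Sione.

Sione receives $7,000.

The entire $63,000 passes to the siblings and their issue.
That amount ($63,000) is divided into 3 shares of $21,000: Una and Gwendolyn each take $21,000; Vidar's $21,000 share passes to Vidar's issue.
Vidar's share ($21,000) is divided into 3 shares of $7,000: Sione, Faisal, and Oskar each take $7,000.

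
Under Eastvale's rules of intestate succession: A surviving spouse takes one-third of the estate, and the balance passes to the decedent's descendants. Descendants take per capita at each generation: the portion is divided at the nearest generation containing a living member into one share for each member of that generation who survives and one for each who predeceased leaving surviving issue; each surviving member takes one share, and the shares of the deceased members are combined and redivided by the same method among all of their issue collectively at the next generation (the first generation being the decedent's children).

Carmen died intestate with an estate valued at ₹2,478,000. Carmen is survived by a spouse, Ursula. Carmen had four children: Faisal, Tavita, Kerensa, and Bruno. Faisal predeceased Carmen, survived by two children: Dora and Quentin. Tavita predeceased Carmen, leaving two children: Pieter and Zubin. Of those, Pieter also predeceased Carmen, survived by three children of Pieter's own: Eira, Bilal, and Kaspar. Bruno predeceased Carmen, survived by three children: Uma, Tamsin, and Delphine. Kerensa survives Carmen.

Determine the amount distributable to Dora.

Dora receives ₹177,000.

Ursula takes one-third of ₹2,478,000 = ₹826,000. The remaining ₹1,652,000 passes to the descendants.
The descendants' portion (₹1,652,000) is divided at the children's generation into 4 shares of ₹413,000. Kerensa takes ₹413,000. The 3 shares of the deceased (Faisal, Tavita, and Bruno) are combined into a pool of ₹1,239,000.
That pool (₹1,239,000) is divided at the grandchildren's generation into 7 shares of ₹177,000. Dora, Quentin, Zubin, Uma, Tamsin, and Delphine each take ₹177,000. The remaining share for the deceased Pieter (₹177,000) is carried to the next generation.
That pool (₹177,000) is divided at the great-grandchildren's generation equally among Eira, Bilal, and Kaspar: ₹59,000 each.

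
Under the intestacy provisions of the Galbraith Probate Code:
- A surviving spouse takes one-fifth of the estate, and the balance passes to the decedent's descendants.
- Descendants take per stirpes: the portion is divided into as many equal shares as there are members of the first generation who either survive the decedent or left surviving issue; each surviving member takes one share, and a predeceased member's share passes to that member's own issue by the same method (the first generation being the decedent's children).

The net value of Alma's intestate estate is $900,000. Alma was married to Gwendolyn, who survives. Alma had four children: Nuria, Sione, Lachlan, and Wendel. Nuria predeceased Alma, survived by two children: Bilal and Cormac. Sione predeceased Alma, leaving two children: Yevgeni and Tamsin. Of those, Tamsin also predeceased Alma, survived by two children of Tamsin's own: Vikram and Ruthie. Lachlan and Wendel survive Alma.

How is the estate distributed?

Gwendolyn takes one-fifth of $900,000 = $180,000. The remaining $720,000 passes to the descendants.
The descendants' portion ($720,000) is divided into 4 shares of $180,000: Lachlan and Wendel each take $180,000; Nuria's $180,000 share passes to Nuria's issue; Sione's $180,000 share passes to Sione's issue.
Nuria's share ($180,000) is divided into 2 shares of $90,000: Bilal and Cormac each take $90,000.
Sione's share ($180,000) is divided into 2 shares of $90,000: Yevgeni takes $90,000; Tamsin's $90,000 share passes to Tamsin's issue.
Tamsin's share ($90,000) is divided into 2 shares of $45,000: Vikram and Ruthie each take $45,000.

Gwendolyn: $180,000; Bilal: $90,000; Cormac: $90,000; Yevgeni: $90,000; Vikram: $45,000; Ruthie: $45,000; Lachlan: $180,000; Wendel: $180,000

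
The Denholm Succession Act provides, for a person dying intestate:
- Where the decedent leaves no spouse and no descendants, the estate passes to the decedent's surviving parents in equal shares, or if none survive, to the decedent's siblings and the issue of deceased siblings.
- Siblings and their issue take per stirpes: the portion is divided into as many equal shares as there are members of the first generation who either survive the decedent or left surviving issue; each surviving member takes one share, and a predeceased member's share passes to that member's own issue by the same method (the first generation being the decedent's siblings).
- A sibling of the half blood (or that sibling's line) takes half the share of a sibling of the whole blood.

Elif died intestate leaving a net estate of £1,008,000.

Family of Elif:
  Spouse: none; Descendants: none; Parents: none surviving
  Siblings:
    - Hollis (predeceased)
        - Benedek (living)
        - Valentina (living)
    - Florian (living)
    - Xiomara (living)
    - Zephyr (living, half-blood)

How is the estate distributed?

Benedek: £144,000; Valentina: £144,000; Florian: £288,000; Xiomara: £288,000; Zephyr: £144,000

The entire £1,008,000 passes to the siblings and their issue.
Counting each half-blood sibling's line as half a unit, there are 7/2 units in £1,008,000, so one unit is £288,000. Whole-blood lines (Hollis, Florian, and Xiomara) take £288,000 each; half-blood lines (Zephyr) take £144,000 each.
Hollis's share (£288,000) is divided into 2 shares of £144,000: Benedek and Valentina each take £144,000.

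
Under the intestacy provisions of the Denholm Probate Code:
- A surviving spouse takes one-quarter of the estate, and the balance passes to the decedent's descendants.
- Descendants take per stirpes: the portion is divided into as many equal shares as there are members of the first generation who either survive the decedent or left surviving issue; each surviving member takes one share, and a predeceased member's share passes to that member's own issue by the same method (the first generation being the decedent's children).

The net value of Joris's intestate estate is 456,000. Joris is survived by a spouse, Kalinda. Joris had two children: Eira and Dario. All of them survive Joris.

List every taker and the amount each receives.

Kalinda: 114,000; Eira: 171,000; Dario: 171,000

Kalinda takes one-quarter of 456,000 = 114,000. The remaining 342,000 passes to the descendants.
The descendants' portion (342,000) is divided into 2 shares of 171,000: Eira and Dario each take 171,000.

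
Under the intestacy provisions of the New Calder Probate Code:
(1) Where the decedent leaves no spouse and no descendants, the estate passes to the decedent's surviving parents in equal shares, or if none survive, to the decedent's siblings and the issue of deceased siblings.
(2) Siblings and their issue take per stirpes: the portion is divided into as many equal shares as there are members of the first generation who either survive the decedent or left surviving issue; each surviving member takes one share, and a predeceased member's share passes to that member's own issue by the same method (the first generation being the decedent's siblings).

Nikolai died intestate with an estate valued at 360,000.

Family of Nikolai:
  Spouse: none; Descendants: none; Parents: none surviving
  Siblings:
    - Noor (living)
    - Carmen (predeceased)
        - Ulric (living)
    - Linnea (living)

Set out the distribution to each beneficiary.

The entire 360,000 passes to the siblings and their issue.
That amount (360,000) is divided into 3 shares of 120,000: Noor and Linnea each take 120,000; Carmen's 120,000 share passes to Carmen's issue.
Carmen's share (120,000) passes entirely to Ulric.

Noor: 120,000; Ulric: 120,000; Linnea: 120,000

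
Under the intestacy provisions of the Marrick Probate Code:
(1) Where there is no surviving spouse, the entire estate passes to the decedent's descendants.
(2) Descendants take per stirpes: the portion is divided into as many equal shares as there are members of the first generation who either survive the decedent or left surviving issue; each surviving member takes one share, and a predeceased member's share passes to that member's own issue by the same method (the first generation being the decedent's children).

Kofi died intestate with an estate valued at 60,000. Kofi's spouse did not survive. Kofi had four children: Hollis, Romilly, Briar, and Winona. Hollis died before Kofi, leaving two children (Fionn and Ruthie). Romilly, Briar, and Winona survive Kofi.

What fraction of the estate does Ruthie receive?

The entire 60,000 passes to the descendants.
That amount (60,000) is divided into 4 shares of 15,000: Romilly, Briar, and Winona each take 15,000; Hollis's 15,000 share passes to Hollis's issue.
Hollis's share (15,000) is divided into 2 shares of 7,500: Fionn and Ruthie each take 7,500.

Ruthie receives 1/8 of the estate.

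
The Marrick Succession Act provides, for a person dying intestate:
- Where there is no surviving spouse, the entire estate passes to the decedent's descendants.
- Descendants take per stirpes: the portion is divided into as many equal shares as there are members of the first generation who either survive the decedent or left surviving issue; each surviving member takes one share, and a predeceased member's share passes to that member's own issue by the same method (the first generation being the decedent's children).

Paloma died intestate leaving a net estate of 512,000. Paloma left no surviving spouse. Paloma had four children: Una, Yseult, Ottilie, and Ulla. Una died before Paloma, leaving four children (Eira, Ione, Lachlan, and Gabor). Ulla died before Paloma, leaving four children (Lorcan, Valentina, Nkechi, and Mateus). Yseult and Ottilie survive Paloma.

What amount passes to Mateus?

Mateus receives 32,000.

The entire 512,000 passes to the descendants.
That amount (512,000) is divided into 4 shares of 128,000: Yseult and Ottilie each take 128,000; Una's 128,000 share passes to Una's issue; Ulla's 128,000 share passes to Ulla's issue.
Una's share (128,000) is divided into 4 shares of 32,000: Eira, Ione, Lachlan, and Gabor each take 32,000.
Ulla's share (128,000) is divided into 4 shares of 32,000: Lorcan, Valentina, Nkechi, and Mateus each take 32,000.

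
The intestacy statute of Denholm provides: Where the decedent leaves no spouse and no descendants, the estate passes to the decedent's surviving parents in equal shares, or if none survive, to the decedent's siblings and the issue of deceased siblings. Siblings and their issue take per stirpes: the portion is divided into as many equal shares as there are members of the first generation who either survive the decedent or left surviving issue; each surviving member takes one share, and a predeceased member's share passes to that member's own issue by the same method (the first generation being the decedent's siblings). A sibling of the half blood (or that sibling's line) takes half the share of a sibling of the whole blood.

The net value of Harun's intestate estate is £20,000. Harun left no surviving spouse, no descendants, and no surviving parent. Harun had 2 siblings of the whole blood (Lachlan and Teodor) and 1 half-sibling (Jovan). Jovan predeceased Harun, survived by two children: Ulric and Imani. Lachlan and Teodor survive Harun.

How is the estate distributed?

Lachlan: £8,000; Ulric: £2,000; Imani: £2,000; Teodor: £8,000

The entire £20,000 passes to the siblings and their issue.
Counting each half-blood sibling's line as half a unit, there are 5/2 units in £20,000, so one unit is £8,000. Whole-blood lines (Lachlan and Teodor) take £8,000 each; half-blood lines (Jovan) take £4,000 each.
Jovan's share (£4,000) is divided into 2 shares of £2,000: Ulric and Imani each take £2,000.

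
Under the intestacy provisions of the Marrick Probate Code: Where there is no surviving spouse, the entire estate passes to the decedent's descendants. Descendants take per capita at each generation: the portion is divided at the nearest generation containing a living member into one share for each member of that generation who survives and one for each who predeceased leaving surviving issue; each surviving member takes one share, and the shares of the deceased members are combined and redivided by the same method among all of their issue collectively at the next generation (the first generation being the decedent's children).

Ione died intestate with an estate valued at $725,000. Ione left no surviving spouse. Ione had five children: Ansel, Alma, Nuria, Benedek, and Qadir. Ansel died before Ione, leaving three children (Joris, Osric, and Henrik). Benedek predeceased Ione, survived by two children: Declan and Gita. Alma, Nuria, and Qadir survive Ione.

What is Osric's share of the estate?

The entire $725,000 passes to the descendants.
That amount ($725,000) is divided at the children's generation into 5 shares of $145,000. Alma, Nuria, and Qadir each take $145,000. The 2 shares of the deceased (Ansel and Benedek) are combined into a pool of $290,000.
That pool ($290,000) is divided at the grandchildren's generation equally among Joris, Osric, Henrik, Declan, and Gita: $58,000 each.

Osric receives $58,000.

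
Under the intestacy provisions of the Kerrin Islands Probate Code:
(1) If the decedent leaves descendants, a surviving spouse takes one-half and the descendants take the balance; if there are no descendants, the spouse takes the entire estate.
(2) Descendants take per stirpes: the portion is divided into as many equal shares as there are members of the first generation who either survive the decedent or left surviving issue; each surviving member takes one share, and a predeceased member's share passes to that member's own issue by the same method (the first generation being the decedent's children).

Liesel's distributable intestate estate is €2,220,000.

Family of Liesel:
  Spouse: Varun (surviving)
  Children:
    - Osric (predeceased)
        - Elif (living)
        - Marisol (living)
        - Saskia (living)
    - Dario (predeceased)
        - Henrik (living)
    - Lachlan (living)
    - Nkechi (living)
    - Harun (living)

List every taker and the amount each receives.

Varun takes one-half of €2,220,000 = €1,110,000. The remaining €1,110,000 passes to the descendants.
The descendants' portion (€1,110,000) is divided into 5 shares of €222,000: Lachlan, Nkechi, and Harun each take €222,000; Osric's €222,000 share passes to Osric's issue; Dario's €222,000 share passes to Dario's issue.
Osric's share (€222,000) is divided into 3 shares of €74,000: Elif, Marisol, and Saskia each take €74,000.
Dario's share (€222,000) passes entirely to Henrik.

Varun: €1,110,000; Elif: €74,000; Marisol: €74,000; Saskia: €74,000; Henrik: €222,000; Lachlan: €222,000; Nkechi: €222,000; Harun: €222,000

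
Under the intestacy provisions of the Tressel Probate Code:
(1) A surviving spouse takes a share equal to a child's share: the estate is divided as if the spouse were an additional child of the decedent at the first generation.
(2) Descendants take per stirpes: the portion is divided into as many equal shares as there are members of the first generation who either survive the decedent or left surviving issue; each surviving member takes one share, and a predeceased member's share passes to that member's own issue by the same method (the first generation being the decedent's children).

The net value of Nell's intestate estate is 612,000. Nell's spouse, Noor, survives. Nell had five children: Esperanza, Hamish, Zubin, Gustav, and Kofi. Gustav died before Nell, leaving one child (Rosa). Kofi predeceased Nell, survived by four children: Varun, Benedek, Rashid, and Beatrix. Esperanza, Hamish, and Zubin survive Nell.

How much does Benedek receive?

Benedek receives 25,500.

The spouse counts as an additional share at the children's level, so there are 6 primary shares of 102,000. Noor takes one such share (102,000).
The children's combined portion (510,000) is divided into 5 shares of 102,000: Esperanza, Hamish, and Zubin each take 102,000; Gustav's 102,000 share passes to Gustav's issue; Kofi's 102,000 share passes to Kofi's issue.
Gustav's share (102,000) passes entirely to Rosa.
Kofi's share (102,000) is divided into 4 shares of 25,500: Varun, Benedek, Rashid, and Beatrix each take 25,500.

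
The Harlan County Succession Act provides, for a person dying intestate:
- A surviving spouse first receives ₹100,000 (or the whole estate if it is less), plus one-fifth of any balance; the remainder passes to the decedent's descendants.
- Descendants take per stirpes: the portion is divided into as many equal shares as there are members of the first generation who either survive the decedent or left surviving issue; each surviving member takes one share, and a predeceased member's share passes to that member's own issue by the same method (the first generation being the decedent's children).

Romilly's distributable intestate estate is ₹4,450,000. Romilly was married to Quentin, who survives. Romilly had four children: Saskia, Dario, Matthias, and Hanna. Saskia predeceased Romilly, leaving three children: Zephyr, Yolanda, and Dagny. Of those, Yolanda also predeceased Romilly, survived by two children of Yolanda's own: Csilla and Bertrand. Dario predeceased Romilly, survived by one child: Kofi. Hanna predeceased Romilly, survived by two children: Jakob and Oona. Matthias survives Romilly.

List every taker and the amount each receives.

Quentin first takes ₹100,000, leaving a balance of ₹4,350,000. Quentin then takes one-fifth of the balance (₹870,000), for a total of ₹970,000. The remaining ₹3,480,000 passes to the descendants.
The descendants' portion (₹3,480,000) is divided into 4 shares of ₹870,000: Matthias takes ₹870,000; Saskia's ₹870,000 share passes to Saskia's issue; Dario's ₹870,000 share passes to Dario's issue; Hanna's ₹870,000 share passes to Hanna's issue.
Saskia's share (₹870,000) is divided into 3 shares of ₹290,000: Zephyr and Dagny each take ₹290,000; Yolanda's ₹290,000 share passes to Yolanda's issue.
Yolanda's share (₹290,000) is divided into 2 shares of ₹145,000: Csilla and Bertrand each take ₹145,000.
Dario's share (₹870,000) passes entirely to Kofi.
Hanna's share (₹870,000) is divided into 2 shares of ₹435,000: Jakob and Oona each take ₹435,000.

Quentin: ₹970,000; Zephyr: ₹290,000; Csilla: ₹145,000; Bertrand: ₹145,000; Dagny: ₹290,000; Kofi: ₹870,000; Matthias: ₹870,000; Jakob: ₹435,000; Oona: ₹435,000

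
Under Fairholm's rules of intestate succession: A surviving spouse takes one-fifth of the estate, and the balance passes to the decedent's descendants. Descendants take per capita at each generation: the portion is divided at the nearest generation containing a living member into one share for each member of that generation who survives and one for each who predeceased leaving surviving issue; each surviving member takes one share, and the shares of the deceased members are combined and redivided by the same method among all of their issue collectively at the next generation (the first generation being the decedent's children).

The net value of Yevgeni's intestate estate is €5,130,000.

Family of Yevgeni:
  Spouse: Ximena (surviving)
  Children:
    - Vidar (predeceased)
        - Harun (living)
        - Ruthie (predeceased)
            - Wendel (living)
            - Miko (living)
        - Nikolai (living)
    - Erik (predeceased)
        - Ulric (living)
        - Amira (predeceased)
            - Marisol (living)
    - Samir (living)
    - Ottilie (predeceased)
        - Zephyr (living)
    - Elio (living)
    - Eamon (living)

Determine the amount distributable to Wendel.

Ximena takes one-fifth of €5,130,000 = €1,026,000. The remaining €4,104,000 passes to the descendants.
The descendants' portion (€4,104,000) is divided at the children's generation into 6 shares of €684,000. Samir, Elio, and Eamon each take €684,000. The 3 shares of the deceased (Vidar, Erik, and Ottilie) are combined into a pool of €2,052,000.
That pool (€2,052,000) is divided at the grandchildren's generation into 6 shares of €342,000. Harun, Nikolai, Ulric, and Zephyr each take €342,000. The 2 shares of the deceased (Ruthie and Amira) are combined into a pool of €684,000.
That pool (€684,000) is divided at the great-grandchildren's generation equally among Wendel, Miko, and Marisol: €228,000 each.

Wendel receives €228,000.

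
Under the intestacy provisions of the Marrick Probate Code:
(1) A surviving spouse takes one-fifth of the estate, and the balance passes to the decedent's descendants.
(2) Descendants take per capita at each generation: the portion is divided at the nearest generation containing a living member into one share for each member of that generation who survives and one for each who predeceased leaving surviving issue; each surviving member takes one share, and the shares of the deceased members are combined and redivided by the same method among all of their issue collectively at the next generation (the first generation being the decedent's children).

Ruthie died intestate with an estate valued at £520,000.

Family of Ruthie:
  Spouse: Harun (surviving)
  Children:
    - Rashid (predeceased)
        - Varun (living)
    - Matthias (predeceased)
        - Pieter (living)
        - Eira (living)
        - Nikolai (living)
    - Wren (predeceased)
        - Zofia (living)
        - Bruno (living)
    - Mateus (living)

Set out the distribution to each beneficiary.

Harun: £104,000; Varun: £52,000; Pieter: £52,000; Eira: £52,000; Nikolai: £52,000; Zofia: £52,000; Bruno: £52,000; Mateus: £104,000

Harun takes one-fifth of £520,000 = £104,000. The remaining £416,000 passes to the descendants.
The descendants' portion (£416,000) is divided at the children's generation into 4 shares of £104,000. Mateus takes £104,000. The 3 shares of the deceased (Rashid, Matthias, and Wren) are combined into a pool of £312,000.
That pool (£312,000) is divided at the grandchildren's generation equally among Varun, Pieter, Eira, Nikolai, Zofia, and Bruno: £52,000 each.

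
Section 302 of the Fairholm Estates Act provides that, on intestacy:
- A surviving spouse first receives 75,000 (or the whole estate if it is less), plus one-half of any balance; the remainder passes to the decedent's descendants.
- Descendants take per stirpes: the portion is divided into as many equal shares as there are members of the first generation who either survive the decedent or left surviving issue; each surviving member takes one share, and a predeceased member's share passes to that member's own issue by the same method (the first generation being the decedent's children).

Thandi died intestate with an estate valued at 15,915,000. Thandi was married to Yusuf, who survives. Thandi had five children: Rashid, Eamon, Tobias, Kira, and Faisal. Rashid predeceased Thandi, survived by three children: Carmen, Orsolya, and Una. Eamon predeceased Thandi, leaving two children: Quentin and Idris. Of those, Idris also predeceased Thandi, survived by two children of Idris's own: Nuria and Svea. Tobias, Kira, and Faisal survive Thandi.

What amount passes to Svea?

Yusuf first takes 75,000, leaving a balance of 15,840,000. Yusuf then takes one-half of the balance (7,920,000), for a total of 7,995,000. The remaining 7,920,000 passes to the descendants.
The descendants' portion (7,920,000) is divided into 5 shares of 1,584,000: Tobias, Kira, and Faisal each take 1,584,000; Rashid's 1,584,000 share passes to Rashid's issue; Eamon's 1,584,000 share passes to Eamon's issue.
Rashid's share (1,584,000) is divided into 3 shares of 528,000: Carmen, Orsolya, and Una each take 528,000.
Eamon's share (1,584,000) is divided into 2 shares of 792,000: Quentin takes 792,000; Idris's 792,000 share passes to Idris's issue.
Idris's share (792,000) is divided into 2 shares of 396,000: Nuria and Svea each take 396,000.

Svea receives 396,000.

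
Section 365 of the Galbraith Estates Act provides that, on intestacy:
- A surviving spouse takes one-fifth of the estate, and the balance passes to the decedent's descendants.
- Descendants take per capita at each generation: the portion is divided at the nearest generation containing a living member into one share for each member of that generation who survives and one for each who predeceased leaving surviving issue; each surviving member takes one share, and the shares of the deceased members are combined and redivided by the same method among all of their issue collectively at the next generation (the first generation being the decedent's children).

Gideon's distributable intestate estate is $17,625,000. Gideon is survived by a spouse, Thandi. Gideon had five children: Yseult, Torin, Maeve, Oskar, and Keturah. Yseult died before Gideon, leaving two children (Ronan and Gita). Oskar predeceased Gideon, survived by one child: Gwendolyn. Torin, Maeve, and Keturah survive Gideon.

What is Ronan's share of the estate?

Thandi takes one-fifth of $17,625,000 = $3,525,000. The remaining $14,100,000 passes to the descendants.
The descendants' portion ($14,100,000) is divided at the children's generation into 5 shares of $2,820,000. Torin, Maeve, and Keturah each take $2,820,000. The 2 shares of the deceased (Yseult and Oskar) are combined into a pool of $5,640,000.
That pool ($5,640,000) is divided at the grandchildren's generation equally among Ronan, Gita, and Gwendolyn: $1,880,000 each.

Ronan receives $1,880,000.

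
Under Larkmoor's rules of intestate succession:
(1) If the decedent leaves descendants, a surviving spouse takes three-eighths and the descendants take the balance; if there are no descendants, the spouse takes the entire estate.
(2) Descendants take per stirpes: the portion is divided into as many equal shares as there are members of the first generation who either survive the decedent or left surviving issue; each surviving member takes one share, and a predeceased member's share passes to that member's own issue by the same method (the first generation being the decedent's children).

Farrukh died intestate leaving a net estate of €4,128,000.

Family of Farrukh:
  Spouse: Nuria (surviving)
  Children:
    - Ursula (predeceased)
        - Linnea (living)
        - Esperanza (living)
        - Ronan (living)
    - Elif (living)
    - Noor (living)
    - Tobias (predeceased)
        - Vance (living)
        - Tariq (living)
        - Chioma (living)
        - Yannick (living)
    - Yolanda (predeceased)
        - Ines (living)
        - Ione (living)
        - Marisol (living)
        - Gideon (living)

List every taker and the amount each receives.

Nuria takes three-eighths of €4,128,000 = €1,548,000. The remaining €2,580,000 passes to the descendants.
The descendants' portion (€2,580,000) is divided into 5 shares of €516,000: Elif and Noor each take €516,000; Ursula's €516,000 share passes to Ursula's issue; Tobias's €516,000 share passes to Tobias's issue; Yolanda's €516,000 share passes to Yolanda's issue.
Ursula's share (€516,000) is divided into 3 shares of €172,000: Linnea, Esperanza, and Ronan each take €172,000.
Tobias's share (€516,000) is divided into 4 shares of €129,000: Vance, Tariq, Chioma, and Yannick each take €129,000.
Yolanda's share (€516,000) is divided into 4 shares of €129,000: Ines, Ione, Marisol, and Gideon each take €129,000.

Nuria: €1,548,000; Linnea: €172,000; Esperanza: €172,000; Ronan: €172,000; Elif: €516,000; Noor: €516,000; Vance: €129,000; Tariq: €129,000; Chioma: €129,000; Yannick: €129,000; Ines: €129,000; Ione: €129,000; Marisol: €129,000; Gideon: €129,000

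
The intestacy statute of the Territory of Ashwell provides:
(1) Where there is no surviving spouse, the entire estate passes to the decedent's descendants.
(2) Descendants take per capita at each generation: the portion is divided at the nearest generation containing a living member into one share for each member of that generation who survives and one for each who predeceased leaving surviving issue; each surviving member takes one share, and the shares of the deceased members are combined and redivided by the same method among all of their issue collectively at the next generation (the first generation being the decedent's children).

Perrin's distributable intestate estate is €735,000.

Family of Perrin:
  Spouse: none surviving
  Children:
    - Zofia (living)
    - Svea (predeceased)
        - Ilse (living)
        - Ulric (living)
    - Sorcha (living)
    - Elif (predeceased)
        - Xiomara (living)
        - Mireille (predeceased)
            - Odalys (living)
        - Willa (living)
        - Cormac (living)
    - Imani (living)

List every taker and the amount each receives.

The entire €735,000 passes to the descendants.
That amount (€735,000) is divided at the children's generation into 5 shares of €147,000. Zofia, Sorcha, and Imani each take €147,000. The 2 shares of the deceased (Svea and Elif) are combined into a pool of €294,000.
That pool (€294,000) is divided at the grandchildren's generation into 6 shares of €49,000. Ilse, Ulric, Xiomara, Willa, and Cormac each take €49,000. The remaining share for the deceased Mireille (€49,000) is carried to the next generation.
That pool (€49,000) passes entirely to Odalys, the sole taker at the great-grandchildren's generation.

Zofia: €147,000; Ilse: €49,000; Ulric: €49,000; Sorcha: €147,000; Xiomara: €49,000; Odalys: €49,000; Willa: €49,000; Cormac: €49,000; Imani: €147,000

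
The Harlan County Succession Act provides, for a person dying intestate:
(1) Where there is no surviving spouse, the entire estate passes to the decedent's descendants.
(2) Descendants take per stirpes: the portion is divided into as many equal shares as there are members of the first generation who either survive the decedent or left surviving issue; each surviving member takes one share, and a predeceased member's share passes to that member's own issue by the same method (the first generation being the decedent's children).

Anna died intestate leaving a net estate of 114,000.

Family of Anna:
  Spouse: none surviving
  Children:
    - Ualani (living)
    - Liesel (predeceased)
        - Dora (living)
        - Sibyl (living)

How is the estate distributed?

Ualani: 57,000; Dora: 28,500; Sibyl: 28,500

The entire 114,000 passes to the descendants.
That amount (114,000) is divided into 2 shares of 57,000: Ualani takes 57,000; Liesel's 57,000 share passes to Liesel's issue.
Liesel's share (57,000) is divided into 2 shares of 28,500: Dora and Sibyl each take 28,500.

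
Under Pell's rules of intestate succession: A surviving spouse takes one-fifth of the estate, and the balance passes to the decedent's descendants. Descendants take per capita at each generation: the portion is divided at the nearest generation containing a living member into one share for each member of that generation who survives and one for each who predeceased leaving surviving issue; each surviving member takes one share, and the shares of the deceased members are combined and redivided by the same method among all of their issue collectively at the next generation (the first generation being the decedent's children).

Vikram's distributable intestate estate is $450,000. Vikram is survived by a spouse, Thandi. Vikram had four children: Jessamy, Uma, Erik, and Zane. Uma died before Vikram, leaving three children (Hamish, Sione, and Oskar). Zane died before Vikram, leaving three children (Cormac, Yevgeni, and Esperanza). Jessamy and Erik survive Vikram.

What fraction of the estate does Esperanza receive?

Esperanza receives 1/15 of the estate.

Thandi takes one-fifth of $450,000 = $90,000. The remaining $360,000 passes to the descendants.
The descendants' portion ($360,000) is divided at the children's generation into 4 shares of $90,000. Jessamy and Erik each take $90,000. The 2 shares of the deceased (Uma and Zane) are combined into a pool of $180,000.
That pool ($180,000) is divided at the grandchildren's generation equally among Hamish, Sione, Oskar, Cormac, Yevgeni, and Esperanza: $30,000 each.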